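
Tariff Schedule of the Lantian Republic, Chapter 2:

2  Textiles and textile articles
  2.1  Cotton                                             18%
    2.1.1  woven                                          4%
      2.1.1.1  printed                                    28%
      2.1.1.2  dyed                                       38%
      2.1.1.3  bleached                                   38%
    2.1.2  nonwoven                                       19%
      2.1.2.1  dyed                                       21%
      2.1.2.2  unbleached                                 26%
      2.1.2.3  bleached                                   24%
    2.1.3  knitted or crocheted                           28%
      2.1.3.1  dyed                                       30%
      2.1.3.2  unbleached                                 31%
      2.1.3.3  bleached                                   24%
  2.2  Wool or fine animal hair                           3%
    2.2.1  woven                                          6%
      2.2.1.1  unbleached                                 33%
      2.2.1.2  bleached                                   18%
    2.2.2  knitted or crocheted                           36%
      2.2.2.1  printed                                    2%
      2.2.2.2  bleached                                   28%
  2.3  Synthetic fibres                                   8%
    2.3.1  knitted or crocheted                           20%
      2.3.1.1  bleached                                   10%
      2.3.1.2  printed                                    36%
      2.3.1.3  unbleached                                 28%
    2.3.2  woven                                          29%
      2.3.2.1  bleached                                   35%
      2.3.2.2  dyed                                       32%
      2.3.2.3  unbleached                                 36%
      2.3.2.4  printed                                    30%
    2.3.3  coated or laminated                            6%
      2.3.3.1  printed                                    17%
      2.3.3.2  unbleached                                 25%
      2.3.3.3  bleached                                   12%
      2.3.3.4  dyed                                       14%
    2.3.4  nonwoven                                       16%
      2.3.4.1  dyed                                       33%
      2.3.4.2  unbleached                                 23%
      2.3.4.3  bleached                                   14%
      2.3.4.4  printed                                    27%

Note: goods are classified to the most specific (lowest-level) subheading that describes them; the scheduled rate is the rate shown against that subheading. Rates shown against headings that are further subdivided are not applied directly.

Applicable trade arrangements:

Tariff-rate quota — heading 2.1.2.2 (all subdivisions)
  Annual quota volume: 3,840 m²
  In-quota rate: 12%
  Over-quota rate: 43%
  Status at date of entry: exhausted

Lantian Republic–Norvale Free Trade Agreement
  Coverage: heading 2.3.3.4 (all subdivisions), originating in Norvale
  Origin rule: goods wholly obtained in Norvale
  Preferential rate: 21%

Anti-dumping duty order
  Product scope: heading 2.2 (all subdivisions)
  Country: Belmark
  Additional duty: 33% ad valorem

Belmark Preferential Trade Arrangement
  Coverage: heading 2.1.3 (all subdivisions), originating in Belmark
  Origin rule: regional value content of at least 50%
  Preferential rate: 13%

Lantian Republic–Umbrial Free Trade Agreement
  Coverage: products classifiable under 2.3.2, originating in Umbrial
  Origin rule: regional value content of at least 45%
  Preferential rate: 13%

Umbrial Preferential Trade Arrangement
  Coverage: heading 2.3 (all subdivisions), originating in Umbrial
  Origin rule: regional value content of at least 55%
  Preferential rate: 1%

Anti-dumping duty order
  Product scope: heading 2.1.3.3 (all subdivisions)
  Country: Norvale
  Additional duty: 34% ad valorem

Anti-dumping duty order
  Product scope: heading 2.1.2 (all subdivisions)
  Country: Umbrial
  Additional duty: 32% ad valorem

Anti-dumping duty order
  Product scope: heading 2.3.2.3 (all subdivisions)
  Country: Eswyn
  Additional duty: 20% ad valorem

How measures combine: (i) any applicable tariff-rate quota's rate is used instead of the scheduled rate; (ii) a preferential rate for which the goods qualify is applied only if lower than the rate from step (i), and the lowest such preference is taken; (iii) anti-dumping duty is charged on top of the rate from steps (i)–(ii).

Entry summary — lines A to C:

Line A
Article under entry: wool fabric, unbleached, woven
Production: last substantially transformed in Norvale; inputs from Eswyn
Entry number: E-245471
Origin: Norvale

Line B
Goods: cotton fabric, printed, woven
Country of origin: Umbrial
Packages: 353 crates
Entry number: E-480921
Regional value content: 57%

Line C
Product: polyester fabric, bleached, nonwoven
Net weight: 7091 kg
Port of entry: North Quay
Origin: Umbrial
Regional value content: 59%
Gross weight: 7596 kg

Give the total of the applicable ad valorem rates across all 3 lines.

Line A: wool → 2.2; woven → 2.2.1; unbleached → 2.2.1.1. Scheduled 33%. Norvale agreement on 2.3.3.4: 2.2.1.1 not covered. → 33%.
Line B: cotton → 2.1; woven → 2.1.1; printed → 2.1.1.1. Scheduled 28%. Umbrial agreement on 2.3.2: 2.1.1.1 not covered; Umbrial agreement on 2.3: 2.1.1.1 not covered. → 28%.
Line C: polyester → 2.3; nonwoven → 2.3.4; bleached → 2.3.4.3. Scheduled 14%. Umbrial agreement on 2.3.2: 2.3.4.3 not covered; Umbrial agreement on 2.3: RVC ≥ 55% → 1% available; preferential 1%. → 1%.
Sum: 33% + 28% + 1% = 62%.

62%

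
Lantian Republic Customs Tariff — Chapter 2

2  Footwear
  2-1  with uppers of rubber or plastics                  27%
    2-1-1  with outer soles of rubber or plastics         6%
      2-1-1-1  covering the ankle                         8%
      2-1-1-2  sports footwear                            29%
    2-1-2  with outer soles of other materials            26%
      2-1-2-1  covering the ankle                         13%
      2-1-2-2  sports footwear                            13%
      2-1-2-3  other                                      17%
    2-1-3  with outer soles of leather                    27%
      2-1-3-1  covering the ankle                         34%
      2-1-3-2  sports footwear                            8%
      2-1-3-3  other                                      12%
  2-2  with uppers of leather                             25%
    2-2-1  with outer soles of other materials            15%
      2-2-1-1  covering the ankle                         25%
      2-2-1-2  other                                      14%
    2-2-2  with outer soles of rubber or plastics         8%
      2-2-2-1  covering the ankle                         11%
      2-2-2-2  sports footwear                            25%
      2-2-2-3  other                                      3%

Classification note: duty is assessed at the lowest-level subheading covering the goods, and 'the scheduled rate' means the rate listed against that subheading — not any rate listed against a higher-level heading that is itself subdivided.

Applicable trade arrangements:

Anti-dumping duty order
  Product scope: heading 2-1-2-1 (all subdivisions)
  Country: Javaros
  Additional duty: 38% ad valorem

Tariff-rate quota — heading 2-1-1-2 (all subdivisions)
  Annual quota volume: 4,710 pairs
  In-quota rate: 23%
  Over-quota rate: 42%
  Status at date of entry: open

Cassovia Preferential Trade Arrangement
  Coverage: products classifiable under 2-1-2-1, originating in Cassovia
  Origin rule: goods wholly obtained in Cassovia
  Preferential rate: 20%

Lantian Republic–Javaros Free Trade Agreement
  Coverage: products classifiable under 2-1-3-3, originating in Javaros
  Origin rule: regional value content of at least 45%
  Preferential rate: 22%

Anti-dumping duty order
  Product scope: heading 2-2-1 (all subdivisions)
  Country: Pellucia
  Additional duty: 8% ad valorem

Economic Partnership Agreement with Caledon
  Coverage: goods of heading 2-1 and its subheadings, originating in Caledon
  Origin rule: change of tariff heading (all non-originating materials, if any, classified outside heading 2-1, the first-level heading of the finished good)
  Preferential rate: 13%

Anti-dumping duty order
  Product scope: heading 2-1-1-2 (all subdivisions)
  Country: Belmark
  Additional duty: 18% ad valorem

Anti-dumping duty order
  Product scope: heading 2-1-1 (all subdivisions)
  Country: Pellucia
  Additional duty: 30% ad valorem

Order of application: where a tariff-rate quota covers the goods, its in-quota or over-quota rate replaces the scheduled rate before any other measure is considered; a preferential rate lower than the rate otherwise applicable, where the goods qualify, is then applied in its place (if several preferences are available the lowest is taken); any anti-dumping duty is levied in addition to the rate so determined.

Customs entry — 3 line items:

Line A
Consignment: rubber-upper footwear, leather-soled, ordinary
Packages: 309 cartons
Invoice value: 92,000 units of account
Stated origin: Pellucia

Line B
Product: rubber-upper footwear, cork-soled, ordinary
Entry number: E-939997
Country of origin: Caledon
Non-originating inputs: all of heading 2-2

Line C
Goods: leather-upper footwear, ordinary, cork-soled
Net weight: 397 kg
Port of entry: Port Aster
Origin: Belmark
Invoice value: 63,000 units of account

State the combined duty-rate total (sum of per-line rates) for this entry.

39%

Line A: rubber-upper → 2-1; leather-soled → 2-1-3; ordinary → 2-1-3-3. Scheduled 12%. No special measure applies. → 12%.
Line B: rubber-upper → 2-1; cork-soled → 2-1-2; ordinary → 2-1-2-3. Scheduled 17%. Caledon agreement on 2-1: CTH met → 13% available; preferential 13%. → 13%.
Line C: leather-upper → 2-2; cork-soled → 2-2-1; ordinary → 2-2-1-2. Scheduled 14%. No special measure applies. → 14%.
Sum: 12% + 13% + 14% = 39%.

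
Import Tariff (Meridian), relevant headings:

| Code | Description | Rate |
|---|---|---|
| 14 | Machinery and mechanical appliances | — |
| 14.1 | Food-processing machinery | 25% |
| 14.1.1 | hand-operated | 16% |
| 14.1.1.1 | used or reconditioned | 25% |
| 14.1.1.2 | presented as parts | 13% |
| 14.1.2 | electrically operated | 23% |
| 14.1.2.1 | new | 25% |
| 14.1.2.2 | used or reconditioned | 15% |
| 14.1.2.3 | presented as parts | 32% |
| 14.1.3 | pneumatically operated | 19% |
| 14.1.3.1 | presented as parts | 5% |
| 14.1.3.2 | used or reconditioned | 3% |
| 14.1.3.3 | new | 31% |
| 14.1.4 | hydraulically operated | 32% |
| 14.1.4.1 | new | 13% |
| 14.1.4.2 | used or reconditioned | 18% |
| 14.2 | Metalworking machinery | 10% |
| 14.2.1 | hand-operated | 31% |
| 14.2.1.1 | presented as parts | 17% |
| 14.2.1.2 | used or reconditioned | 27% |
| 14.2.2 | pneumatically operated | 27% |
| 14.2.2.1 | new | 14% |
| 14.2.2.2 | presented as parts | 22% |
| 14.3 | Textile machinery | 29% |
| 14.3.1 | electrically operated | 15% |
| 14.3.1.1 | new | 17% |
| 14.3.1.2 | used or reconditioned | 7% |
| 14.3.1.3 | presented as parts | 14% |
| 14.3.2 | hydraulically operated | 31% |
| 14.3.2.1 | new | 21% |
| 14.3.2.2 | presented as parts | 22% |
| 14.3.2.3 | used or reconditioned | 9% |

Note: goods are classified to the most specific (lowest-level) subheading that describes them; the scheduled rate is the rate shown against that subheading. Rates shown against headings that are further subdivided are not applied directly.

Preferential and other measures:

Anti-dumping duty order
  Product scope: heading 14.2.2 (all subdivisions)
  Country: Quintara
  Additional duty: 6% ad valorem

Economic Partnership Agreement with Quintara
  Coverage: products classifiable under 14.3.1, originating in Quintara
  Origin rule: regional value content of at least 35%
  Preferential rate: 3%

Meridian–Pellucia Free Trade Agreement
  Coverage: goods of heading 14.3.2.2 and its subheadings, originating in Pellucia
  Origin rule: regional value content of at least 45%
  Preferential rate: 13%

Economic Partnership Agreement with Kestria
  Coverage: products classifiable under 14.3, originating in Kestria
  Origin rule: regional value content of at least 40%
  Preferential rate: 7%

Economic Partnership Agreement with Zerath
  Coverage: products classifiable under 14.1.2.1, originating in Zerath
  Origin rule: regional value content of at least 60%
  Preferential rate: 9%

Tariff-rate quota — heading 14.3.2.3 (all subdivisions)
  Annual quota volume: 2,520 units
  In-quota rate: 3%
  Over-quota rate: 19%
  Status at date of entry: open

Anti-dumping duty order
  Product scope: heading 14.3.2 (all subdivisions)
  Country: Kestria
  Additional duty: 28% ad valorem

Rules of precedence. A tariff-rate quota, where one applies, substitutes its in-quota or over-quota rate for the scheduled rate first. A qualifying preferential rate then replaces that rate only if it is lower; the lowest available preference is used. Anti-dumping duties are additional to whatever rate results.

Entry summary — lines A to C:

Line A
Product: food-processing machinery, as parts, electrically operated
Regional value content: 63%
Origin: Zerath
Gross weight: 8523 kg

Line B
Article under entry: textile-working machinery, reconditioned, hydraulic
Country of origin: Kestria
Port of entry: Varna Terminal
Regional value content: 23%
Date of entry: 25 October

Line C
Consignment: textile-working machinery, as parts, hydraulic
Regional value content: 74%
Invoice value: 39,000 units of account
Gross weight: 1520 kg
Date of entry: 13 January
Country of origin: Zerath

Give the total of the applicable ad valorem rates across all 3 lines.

85%

Line A: food-processing → 14.1; electrically operated → 14.1.2; as parts → 14.1.2.3. Scheduled 32%. Zerath agreement on 14.1.2.1: 14.1.2.3 not covered. → 32%.
Line B: textile-working → 14.3; hydraulic → 14.3.2; reconditioned → 14.3.2.3. Scheduled 9%. quota on 14.3.2.3 open → in-quota 3%; Kestria agreement on 14.3: RVC < 40%; anti-dumping (Kestria, 14.3.2): +28%; total 3% + 28% = 31%. → 31%.
Line C: textile-working → 14.3; hydraulic → 14.3.2; as parts → 14.3.2.2. Scheduled 22%. Zerath agreement on 14.1.2.1: 14.3.2.2 not covered. → 22%.
Sum: 32% + 31% + 22% = 85%.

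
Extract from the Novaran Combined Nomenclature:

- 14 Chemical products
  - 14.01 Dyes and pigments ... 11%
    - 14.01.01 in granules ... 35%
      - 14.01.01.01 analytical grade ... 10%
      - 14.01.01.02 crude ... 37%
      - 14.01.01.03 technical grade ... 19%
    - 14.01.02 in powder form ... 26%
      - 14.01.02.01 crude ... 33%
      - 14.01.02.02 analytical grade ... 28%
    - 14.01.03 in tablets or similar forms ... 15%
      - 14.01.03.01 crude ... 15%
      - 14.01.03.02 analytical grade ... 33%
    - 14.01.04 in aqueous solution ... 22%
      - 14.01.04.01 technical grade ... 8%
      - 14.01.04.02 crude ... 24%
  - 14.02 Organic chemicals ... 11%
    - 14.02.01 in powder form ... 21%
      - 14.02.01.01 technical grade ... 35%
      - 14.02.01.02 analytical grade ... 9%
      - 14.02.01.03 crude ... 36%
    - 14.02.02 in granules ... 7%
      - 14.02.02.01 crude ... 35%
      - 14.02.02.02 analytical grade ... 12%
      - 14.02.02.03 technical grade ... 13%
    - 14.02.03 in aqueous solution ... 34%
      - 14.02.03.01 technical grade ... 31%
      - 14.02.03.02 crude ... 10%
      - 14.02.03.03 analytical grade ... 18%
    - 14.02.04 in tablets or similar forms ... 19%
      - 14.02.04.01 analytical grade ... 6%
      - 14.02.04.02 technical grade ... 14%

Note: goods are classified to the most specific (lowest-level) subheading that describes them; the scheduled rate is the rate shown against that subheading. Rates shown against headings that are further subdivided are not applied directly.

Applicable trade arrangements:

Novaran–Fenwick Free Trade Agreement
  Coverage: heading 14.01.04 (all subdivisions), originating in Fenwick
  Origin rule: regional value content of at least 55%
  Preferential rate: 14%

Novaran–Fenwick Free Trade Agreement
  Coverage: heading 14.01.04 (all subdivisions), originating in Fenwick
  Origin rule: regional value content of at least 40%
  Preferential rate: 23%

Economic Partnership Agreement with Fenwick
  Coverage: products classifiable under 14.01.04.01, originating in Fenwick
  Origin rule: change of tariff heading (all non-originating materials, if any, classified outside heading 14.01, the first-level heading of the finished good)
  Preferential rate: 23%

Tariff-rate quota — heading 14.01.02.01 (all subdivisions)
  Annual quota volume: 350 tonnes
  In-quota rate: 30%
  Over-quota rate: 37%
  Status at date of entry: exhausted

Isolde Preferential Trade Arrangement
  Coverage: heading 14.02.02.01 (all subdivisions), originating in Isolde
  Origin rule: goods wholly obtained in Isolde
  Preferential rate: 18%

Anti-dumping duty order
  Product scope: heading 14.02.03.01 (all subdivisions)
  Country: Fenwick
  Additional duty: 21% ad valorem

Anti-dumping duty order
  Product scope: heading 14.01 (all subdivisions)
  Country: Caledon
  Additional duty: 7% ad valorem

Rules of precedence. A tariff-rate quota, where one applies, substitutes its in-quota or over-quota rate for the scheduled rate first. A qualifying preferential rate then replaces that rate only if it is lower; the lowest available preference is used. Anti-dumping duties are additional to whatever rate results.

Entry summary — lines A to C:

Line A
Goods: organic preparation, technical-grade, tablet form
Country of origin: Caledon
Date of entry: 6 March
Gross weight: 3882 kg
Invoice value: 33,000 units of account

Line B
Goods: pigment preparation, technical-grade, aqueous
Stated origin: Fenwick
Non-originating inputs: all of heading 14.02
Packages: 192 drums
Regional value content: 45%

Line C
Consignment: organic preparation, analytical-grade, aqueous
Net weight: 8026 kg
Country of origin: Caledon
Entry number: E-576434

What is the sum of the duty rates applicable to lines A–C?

40%

Line A: organic → 14.02; tablet form → 14.02.04; technical-grade → 14.02.04.02. Scheduled 14%. No special measure applies. → 14%.
Line B: pigment → 14.01; aqueous → 14.01.04; technical-grade → 14.01.04.01. Scheduled 8%. Fenwick agreement on 14.01.04: RVC < 55%; Fenwick agreement on 14.01.04: RVC ≥ 40% → 23% available; Fenwick agreement on 14.01.04.01: CTH met → 23% available; preference 23% not lower than 8% → no reduction. → 8%.
Line C: organic → 14.02; aqueous → 14.02.03; analytical-grade → 14.02.03.03. Scheduled 18%. No special measure applies. → 18%.
Sum: 14% + 8% + 18% = 40%.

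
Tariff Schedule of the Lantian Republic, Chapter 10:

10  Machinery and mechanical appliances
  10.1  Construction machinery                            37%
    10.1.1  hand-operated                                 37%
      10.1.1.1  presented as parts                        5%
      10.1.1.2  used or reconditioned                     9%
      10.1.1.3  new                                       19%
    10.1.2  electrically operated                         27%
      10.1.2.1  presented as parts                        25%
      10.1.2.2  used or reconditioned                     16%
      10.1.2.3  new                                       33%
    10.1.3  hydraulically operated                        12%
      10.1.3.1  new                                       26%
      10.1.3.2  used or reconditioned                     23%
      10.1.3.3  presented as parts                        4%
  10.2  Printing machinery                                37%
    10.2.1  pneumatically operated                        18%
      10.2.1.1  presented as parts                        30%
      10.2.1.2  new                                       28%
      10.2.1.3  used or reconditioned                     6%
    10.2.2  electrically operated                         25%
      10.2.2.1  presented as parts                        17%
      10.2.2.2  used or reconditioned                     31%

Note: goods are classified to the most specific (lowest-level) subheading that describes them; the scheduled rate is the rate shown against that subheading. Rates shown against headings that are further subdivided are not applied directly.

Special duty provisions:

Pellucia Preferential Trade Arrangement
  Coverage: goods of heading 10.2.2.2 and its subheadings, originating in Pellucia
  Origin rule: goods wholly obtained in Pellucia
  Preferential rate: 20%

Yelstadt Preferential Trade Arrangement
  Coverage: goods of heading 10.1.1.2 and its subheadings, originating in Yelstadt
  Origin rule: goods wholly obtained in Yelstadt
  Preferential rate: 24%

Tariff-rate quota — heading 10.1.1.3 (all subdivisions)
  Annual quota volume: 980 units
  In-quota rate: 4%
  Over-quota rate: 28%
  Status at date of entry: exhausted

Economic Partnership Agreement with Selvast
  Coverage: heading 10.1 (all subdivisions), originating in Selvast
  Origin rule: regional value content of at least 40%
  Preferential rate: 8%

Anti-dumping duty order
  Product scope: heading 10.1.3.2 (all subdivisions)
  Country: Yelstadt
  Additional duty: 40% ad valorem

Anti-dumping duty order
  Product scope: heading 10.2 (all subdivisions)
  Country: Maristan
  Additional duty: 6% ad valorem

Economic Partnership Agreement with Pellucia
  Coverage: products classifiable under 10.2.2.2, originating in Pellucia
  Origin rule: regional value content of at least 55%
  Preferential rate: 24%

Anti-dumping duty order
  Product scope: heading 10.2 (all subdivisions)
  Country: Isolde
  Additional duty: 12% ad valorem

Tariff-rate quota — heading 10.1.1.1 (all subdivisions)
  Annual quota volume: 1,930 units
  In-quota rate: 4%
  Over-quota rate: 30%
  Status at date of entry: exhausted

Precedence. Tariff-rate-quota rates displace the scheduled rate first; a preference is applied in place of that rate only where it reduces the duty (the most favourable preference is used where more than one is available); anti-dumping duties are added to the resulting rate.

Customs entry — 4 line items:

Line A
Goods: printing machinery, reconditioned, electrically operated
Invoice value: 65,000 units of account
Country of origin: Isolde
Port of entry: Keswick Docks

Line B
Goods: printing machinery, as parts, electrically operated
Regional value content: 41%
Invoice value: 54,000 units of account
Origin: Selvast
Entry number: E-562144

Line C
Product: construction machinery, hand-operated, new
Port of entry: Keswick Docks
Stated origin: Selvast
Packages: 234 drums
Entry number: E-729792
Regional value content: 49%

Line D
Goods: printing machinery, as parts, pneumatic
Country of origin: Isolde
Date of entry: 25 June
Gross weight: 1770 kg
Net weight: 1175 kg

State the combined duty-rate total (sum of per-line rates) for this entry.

Line A: printing → 10.2; electrically operated → 10.2.2; reconditioned → 10.2.2.2. Scheduled 31%. anti-dumping (Isolde, 10.2): +12%; total 31% + 12% = 43%. → 43%.
Line B: printing → 10.2; electrically operated → 10.2.2; as parts → 10.2.2.1. Scheduled 17%. Selvast agreement on 10.1: 10.2.2.1 not covered. → 17%.
Line C: construction → 10.1; hand-operated → 10.1.1; new → 10.1.1.3. Scheduled 19%. quota on 10.1.1.3 exhausted → over-quota 28%; Selvast agreement on 10.1: RVC ≥ 40% → 8% available; preferential 8%. → 8%.
Line D: printing → 10.2; pneumatic → 10.2.1; as parts → 10.2.1.1. Scheduled 30%. anti-dumping (Isolde, 10.2): +12%; total 30% + 12% = 42%. → 42%.
Sum: 43% + 17% + 8% + 42% = 110%.

110%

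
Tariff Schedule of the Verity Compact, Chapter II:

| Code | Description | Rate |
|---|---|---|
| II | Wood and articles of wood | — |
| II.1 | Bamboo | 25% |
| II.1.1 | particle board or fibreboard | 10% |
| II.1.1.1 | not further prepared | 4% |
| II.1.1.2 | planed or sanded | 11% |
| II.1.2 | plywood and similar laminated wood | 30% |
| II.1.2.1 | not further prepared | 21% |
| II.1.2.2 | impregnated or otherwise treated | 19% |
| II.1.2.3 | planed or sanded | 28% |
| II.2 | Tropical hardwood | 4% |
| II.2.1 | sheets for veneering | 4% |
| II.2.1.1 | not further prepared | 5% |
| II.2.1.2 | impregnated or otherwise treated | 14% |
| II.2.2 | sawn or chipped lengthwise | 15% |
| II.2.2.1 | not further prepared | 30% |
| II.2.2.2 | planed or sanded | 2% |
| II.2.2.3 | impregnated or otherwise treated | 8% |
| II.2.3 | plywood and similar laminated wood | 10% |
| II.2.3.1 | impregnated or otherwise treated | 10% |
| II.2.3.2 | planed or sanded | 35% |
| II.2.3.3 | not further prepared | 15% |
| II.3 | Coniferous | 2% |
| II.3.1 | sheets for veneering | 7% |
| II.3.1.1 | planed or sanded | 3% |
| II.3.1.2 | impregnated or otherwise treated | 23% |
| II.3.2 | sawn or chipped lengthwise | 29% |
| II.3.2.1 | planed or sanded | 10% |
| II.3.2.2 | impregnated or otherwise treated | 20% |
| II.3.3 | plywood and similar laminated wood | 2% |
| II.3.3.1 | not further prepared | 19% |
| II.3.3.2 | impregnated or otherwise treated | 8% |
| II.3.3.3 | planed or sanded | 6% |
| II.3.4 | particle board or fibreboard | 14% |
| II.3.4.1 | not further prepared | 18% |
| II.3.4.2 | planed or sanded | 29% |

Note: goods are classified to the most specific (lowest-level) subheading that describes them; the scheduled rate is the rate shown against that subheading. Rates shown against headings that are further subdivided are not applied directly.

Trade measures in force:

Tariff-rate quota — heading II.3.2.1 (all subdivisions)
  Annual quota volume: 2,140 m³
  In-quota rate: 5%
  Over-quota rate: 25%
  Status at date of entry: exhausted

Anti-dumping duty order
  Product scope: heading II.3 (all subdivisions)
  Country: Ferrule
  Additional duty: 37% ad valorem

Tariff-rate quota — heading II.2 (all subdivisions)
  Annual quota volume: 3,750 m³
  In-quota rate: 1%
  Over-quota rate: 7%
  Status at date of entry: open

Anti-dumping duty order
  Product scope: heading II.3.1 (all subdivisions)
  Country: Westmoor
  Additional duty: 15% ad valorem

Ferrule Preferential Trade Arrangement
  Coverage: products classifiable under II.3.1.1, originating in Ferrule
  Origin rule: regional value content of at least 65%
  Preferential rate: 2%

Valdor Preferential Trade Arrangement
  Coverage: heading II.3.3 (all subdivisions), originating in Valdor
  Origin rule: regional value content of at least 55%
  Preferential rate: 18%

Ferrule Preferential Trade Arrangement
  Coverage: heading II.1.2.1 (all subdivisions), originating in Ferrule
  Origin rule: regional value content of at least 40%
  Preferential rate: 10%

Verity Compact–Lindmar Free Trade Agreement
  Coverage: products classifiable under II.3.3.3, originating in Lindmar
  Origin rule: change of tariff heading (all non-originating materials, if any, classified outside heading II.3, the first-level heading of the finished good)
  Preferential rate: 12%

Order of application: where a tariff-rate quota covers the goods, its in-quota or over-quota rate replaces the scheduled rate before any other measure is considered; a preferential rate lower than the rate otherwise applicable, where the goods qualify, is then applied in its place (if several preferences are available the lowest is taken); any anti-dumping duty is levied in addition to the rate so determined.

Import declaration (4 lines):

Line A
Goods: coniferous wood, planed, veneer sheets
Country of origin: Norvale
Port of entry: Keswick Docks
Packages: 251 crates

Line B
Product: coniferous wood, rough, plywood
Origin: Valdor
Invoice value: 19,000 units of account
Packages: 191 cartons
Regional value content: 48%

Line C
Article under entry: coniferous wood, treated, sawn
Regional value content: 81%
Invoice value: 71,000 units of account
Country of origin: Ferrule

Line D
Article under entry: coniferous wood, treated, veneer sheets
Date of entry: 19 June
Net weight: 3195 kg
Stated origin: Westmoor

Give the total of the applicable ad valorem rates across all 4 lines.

Line A: coniferous → II.3; veneer sheets → II.3.1; planed → II.3.1.1. Scheduled 3%. No special measure applies. → 3%.
Line B: coniferous → II.3; plywood → II.3.3; rough → II.3.3.1. Scheduled 19%. Valdor agreement on II.3.3: RVC < 55%. → 19%.
Line C: coniferous → II.3; sawn → II.3.2; treated → II.3.2.2. Scheduled 20%. Ferrule agreement on II.3.1.1: II.3.2.2 not covered; Ferrule agreement on II.1.2.1: II.3.2.2 not covered; anti-dumping (Ferrule, II.3): +37%; total 20% + 37% = 57%. → 57%.
Line D: coniferous → II.3; veneer sheets → II.3.1; treated → II.3.1.2. Scheduled 23%. anti-dumping (Westmoor, II.3.1): +15%; total 23% + 15% = 38%. → 38%.
Sum: 3% + 19% + 57% + 38% = 117%.

117%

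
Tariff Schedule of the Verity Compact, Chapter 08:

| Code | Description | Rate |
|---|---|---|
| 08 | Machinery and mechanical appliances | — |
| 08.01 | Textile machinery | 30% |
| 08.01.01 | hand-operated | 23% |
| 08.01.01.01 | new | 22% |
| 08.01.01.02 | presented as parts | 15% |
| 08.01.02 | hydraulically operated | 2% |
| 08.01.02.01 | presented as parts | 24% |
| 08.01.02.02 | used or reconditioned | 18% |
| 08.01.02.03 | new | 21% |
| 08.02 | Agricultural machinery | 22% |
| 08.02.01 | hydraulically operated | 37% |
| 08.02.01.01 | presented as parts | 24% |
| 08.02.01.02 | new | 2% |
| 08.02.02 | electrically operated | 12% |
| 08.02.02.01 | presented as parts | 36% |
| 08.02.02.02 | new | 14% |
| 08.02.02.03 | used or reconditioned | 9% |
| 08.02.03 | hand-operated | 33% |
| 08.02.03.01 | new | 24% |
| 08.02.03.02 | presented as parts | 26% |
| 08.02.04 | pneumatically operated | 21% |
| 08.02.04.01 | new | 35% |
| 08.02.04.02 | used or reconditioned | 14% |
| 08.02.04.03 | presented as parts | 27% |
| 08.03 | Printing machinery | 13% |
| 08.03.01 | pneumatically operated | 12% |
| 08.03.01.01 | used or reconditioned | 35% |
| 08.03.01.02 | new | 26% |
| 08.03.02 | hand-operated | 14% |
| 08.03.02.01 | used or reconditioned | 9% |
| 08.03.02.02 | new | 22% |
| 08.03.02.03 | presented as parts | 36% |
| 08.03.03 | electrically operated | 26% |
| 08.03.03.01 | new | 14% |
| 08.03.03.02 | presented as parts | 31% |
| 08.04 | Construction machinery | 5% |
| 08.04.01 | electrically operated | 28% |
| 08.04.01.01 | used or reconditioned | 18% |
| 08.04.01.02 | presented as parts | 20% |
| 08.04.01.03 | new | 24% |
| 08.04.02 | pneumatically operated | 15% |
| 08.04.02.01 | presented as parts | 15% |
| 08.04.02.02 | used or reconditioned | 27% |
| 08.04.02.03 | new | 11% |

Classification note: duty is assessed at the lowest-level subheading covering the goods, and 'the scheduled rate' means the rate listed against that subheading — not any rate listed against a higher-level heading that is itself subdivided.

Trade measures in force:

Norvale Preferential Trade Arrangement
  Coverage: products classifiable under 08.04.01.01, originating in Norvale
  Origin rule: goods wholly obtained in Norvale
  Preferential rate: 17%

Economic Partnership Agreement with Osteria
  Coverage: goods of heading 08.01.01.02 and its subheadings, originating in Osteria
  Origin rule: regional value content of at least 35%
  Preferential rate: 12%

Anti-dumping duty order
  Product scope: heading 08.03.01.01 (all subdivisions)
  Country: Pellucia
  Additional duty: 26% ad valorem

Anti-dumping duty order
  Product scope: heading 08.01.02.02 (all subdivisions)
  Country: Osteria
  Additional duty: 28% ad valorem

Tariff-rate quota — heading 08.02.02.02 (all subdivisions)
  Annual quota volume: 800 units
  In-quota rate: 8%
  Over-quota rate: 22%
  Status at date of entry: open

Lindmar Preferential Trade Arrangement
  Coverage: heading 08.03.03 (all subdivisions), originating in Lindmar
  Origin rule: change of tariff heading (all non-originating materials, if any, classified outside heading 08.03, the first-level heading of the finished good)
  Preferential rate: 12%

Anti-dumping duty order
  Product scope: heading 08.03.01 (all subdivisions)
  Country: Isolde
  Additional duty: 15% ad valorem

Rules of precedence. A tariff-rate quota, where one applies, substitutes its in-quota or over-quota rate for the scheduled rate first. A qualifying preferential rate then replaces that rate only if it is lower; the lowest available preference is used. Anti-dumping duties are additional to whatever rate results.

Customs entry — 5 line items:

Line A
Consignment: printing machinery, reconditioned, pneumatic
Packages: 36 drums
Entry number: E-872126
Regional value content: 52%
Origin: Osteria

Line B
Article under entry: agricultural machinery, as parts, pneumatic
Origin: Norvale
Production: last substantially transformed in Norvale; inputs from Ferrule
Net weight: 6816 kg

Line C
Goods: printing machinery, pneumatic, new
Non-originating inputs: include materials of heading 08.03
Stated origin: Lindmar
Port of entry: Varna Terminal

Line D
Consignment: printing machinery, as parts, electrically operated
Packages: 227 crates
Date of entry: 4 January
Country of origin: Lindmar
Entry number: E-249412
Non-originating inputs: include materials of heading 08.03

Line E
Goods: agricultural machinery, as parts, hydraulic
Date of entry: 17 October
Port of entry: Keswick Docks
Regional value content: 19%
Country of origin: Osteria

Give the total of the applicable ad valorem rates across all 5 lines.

Line A: printing → 08.03; pneumatic → 08.03.01; reconditioned → 08.03.01.01. Scheduled 35%. Osteria agreement on 08.01.01.02: 08.03.01.01 not covered. → 35%.
Line B: agricultural → 08.02; pneumatic → 08.02.04; as parts → 08.02.04.03. Scheduled 27%. Norvale agreement on 08.04.01.01: 08.02.04.03 not covered. → 27%.
Line C: printing → 08.03; pneumatic → 08.03.01; new → 08.03.01.02. Scheduled 26%. Lindmar agreement on 08.03.03: 08.03.01.02 not covered. → 26%.
Line D: printing → 08.03; electrically operated → 08.03.03; as parts → 08.03.03.02. Scheduled 31%. Lindmar agreement on 08.03.03: CTH not met. → 31%.
Line E: agricultural → 08.02; hydraulic → 08.02.01; as parts → 08.02.01.01. Scheduled 24%. Osteria agreement on 08.01.01.02: 08.02.01.01 not covered. → 24%.
Sum: 35% + 27% + 26% + 31% + 24% = 143%.

143%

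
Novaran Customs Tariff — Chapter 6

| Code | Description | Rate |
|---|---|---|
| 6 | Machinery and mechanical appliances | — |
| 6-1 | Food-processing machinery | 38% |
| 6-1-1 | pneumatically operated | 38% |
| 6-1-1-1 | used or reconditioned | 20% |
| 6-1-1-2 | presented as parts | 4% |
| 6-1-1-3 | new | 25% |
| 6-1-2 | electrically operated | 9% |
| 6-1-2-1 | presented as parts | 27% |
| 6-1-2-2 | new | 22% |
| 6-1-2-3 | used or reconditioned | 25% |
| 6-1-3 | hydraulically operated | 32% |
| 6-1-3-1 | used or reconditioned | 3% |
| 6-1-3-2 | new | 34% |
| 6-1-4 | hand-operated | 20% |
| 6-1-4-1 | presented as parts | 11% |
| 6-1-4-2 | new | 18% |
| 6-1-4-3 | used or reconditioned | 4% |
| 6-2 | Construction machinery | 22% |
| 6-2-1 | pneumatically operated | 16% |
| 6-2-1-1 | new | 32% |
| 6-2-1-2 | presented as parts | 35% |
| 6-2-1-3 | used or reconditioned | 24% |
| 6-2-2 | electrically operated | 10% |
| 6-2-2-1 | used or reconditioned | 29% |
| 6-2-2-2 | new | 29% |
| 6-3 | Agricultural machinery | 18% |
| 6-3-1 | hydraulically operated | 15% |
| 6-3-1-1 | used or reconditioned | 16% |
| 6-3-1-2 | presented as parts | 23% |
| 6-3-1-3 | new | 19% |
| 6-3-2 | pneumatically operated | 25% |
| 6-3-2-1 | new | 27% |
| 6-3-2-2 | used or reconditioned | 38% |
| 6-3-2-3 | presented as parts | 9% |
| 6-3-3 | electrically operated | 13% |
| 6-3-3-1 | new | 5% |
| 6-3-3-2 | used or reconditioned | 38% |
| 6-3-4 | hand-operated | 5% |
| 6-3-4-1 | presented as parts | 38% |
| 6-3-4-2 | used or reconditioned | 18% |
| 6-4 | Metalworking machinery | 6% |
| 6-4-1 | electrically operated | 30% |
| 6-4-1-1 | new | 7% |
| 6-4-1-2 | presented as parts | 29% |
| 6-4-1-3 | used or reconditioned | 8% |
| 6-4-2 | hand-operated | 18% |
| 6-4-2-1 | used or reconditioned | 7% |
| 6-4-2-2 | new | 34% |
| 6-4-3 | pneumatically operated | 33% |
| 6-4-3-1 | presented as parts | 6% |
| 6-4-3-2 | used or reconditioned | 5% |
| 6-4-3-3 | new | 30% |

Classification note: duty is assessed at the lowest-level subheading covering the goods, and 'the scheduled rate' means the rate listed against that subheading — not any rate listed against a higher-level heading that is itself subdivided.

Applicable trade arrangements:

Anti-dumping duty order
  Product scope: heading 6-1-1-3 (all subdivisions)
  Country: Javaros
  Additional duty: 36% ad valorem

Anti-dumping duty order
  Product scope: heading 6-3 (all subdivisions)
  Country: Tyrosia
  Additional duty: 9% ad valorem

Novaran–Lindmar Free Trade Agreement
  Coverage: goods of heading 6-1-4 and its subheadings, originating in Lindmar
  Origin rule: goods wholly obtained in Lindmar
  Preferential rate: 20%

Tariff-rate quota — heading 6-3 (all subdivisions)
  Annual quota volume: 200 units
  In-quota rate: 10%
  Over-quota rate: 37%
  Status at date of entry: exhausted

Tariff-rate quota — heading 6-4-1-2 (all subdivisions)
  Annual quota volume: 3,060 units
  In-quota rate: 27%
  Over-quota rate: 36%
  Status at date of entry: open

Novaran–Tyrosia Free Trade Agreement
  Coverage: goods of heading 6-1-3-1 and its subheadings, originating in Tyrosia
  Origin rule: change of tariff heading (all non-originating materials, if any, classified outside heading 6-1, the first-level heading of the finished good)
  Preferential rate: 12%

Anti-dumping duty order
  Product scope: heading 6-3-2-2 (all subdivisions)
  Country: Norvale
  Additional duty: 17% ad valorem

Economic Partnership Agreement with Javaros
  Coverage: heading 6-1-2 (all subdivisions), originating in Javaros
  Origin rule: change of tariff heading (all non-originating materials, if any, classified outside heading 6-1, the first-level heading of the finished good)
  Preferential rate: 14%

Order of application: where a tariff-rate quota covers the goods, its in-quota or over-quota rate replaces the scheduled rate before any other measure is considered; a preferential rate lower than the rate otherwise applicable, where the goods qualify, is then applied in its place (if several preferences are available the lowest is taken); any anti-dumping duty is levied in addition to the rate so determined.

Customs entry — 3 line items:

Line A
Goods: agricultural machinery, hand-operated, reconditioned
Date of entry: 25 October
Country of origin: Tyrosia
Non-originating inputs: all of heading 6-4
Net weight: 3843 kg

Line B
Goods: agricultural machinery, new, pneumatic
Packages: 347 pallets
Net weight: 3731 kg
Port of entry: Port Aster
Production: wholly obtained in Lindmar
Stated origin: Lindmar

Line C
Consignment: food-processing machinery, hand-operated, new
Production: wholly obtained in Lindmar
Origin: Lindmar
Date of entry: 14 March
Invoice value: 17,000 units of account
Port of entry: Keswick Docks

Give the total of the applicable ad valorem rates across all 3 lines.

Line A: agricultural → 6-3; hand-operated → 6-3-4; reconditioned → 6-3-4-2. Scheduled 18%. quota on 6-3 exhausted → over-quota 37%; Tyrosia agreement on 6-1-3-1: 6-3-4-2 not covered; anti-dumping (Tyrosia, 6-3): +9%; total 37% + 9% = 46%. → 46%.
Line B: agricultural → 6-3; pneumatic → 6-3-2; new → 6-3-2-1. Scheduled 27%. quota on 6-3 exhausted → over-quota 37%; Lindmar agreement on 6-1-4: 6-3-2-1 not covered. → 37%.
Line C: food-processing → 6-1; hand-operated → 6-1-4; new → 6-1-4-2. Scheduled 18%. Lindmar agreement on 6-1-4: wholly obtained → 20% available; preference 20% not lower than 18% → no reduction. → 18%.
Sum: 46% + 37% + 18% = 101%.

101%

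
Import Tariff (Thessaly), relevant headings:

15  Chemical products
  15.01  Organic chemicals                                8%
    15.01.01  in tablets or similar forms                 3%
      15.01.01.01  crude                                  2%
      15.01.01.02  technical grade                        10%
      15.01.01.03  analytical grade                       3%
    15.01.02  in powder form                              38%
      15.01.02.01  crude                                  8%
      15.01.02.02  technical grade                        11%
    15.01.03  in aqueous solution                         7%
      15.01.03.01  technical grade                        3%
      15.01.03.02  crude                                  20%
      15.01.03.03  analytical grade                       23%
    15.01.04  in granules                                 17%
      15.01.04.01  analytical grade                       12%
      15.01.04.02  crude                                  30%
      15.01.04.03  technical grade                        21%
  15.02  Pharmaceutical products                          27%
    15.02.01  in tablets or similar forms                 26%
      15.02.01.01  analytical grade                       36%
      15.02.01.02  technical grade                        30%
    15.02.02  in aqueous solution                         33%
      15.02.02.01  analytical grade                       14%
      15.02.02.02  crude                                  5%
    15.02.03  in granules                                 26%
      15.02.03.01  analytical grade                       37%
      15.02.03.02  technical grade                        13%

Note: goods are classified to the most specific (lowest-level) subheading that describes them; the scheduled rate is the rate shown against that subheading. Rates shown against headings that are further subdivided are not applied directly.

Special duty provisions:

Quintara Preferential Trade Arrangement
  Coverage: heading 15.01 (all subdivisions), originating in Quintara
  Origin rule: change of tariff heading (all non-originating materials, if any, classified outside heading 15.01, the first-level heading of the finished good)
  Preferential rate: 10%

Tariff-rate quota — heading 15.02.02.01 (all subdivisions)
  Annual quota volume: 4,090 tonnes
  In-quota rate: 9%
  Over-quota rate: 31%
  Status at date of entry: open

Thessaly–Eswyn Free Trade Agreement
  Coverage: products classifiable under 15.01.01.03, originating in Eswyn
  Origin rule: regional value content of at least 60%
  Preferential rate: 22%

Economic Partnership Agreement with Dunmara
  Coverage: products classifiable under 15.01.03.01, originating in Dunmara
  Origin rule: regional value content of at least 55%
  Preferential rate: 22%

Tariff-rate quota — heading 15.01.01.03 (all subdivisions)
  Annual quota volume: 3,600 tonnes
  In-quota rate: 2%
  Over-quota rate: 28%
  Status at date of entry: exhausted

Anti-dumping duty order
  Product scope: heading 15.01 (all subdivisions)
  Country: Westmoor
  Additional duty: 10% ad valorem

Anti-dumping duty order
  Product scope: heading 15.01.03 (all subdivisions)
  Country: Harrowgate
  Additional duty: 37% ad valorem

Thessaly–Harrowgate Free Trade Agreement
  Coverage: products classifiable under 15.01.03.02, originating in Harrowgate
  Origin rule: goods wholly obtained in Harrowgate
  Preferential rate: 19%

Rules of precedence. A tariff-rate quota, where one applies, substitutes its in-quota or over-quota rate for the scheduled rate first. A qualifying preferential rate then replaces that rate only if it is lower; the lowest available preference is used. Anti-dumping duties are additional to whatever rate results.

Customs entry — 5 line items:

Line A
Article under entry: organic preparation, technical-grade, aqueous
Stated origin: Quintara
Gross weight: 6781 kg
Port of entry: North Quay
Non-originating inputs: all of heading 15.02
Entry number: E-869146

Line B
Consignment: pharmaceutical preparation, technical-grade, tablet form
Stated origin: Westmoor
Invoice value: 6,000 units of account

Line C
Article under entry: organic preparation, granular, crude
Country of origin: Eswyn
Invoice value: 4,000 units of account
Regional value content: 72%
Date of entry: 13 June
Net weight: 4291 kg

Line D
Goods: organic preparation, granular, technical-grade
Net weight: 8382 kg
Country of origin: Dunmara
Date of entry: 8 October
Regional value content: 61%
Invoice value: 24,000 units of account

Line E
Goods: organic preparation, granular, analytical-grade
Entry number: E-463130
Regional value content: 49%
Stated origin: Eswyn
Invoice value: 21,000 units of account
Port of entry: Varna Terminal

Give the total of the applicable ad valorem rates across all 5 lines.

96%

Line A: organic → 15.01; aqueous → 15.01.03; technical-grade → 15.01.03.01. Scheduled 3%. Quintara agreement on 15.01: CTH met → 10% available; preference 10% not lower than 3% → no reduction. → 3%.
Line B: pharmaceutical → 15.02; tablet form → 15.02.01; technical-grade → 15.02.01.02. Scheduled 30%. No special measure applies. → 30%.
Line C: organic → 15.01; granular → 15.01.04; crude → 15.01.04.02. Scheduled 30%. Eswyn agreement on 15.01.01.03: 15.01.04.02 not covered. → 30%.
Line D: organic → 15.01; granular → 15.01.04; technical-grade → 15.01.04.03. Scheduled 21%. Dunmara agreement on 15.01.03.01: 15.01.04.03 not covered. → 21%.
Line E: organic → 15.01; granular → 15.01.04; analytical-grade → 15.01.04.01. Scheduled 12%. Eswyn agreement on 15.01.01.03: 15.01.04.01 not covered. → 12%.
Sum: 3% + 30% + 30% + 21% + 12% = 96%.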